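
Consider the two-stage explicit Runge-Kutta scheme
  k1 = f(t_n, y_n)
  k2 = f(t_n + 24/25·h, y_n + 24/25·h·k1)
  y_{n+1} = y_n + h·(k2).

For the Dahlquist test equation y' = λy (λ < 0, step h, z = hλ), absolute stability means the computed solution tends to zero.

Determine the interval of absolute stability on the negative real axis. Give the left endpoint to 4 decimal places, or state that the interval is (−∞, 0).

Test eqn y'=λy, z=hλ:
  k1=λy_n ⇒ h·k1=z·y_n;  k2=λ(1+24/25z)y_n ⇒ h·k2=z(1+24/25z)y_n
  y_{n+1}/y_n = 1 + z(1+24/25z) = 1 + z + 24/25z²
  ⇒ R(z) = 1 + z + 24/25z².

Find x<0 with |R(x)|<1.
x=-0.64: |R|=0.7532
R=1: x+24/25x²=0 ⇒ x=−25/24=-1.0417; min R=1−1/(4·24/25)=0.7396>−1
Confirm numerically:
  x=-0.689: |R|=0.76673 <1
  x=-0.669: |R|=0.76066 <1
  x=-0.458: |R|=0.74337 <1
  x=-0.447: |R|=0.74482 <1
  x=-1.390: |R|=1.46482 >1
  x=-1.129: |R|=1.09466 >1
So |R|<1 on (-1.0417, 0).

(-1.0417, 0).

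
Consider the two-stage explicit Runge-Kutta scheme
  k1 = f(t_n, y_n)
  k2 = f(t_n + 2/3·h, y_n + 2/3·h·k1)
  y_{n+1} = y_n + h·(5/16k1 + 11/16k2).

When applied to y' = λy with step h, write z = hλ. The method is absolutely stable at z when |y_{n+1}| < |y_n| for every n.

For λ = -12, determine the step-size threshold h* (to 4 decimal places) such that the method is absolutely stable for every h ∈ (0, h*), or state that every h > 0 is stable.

(-2.1818,0); λ=-12 ⇒ h* = (24/11)/12 = 0.1818.

Set f=λy, z=hλ:
  k1=λy_n ⇒ h·k1=z·y_n;  k2=λ(1+2/3z)y_n ⇒ h·k2=z(1+2/3z)y_n
  y_{n+1}/y_n = 1 + 5/16z + 11/16z(1+2/3z) = 1 + z + 11/24z²
  R(z) = 1 + z + 11/24z².

Boundary: |R(x)|=1, x<0.
x=-1.42: |R|=0.5042
R=1: x+11/24x²=0 ⇒ x=−24/11=-2.1818; min R=1−1/(4·11/24)=0.4545>−1
Confirm numerically:
  x=-1.893: |R|=0.74941 <1
  x=-1.311: |R|=0.47675 <1
  x=-1.109: |R|=0.45470 <1
  x=-2.560: |R|=1.44373 >1
  x=-2.501: |R|=1.36588 >1
Interval (-2.1818, 0).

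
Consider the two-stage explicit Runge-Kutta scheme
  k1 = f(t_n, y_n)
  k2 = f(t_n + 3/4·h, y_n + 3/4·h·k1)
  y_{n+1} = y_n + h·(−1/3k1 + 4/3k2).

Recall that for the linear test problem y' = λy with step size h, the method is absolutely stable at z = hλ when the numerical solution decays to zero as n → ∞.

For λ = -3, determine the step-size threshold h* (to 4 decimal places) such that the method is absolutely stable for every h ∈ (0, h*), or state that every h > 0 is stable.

With y'=λy (z=hλ):
  k1=λy_n ⇒ h·k1=z·y_n;  k2=λ(1+3/4z)y_n ⇒ h·k2=z(1+3/4z)y_n
  y_{n+1}/y_n = 1 − 1/3z + 4/3z(1+3/4z) = 1 + z + z²
  so R(z) = 1 + z + z².

Solve |R(x)|<1 on ℝ⁻.
x=-1.74: |R|=2.2876
R=1: x+1x²=0 ⇒ x=−1=-1.0000; min R=1−1/(4·1)=0.7500>−1
Confirm numerically:
  x=-0.788: |R|=0.83294 <1
  x=-0.714: |R|=0.79580 <1
  x=-0.460: |R|=0.75160 <1
  x=-1.161: |R|=1.18692 >1
  x=-1.055: |R|=1.05802 >1
Stable set (-1.0000, 0).

(-1.0000,0); λ=-3 ⇒ h* = (1)/3 = 0.3333.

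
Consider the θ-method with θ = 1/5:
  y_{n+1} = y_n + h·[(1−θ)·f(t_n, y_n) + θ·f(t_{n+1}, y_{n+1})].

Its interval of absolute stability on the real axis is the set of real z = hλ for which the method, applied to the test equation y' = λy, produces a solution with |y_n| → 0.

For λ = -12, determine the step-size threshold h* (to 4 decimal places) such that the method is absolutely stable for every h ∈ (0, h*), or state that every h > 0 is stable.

On y'=λy, z=hλ:
  y_{n+1} = y_n + z·[4/5·y_n + 1/5·y_{n+1}] ⇒ (1 − 1/5z)y_{n+1} = (1 + 4/5z)y_n
  Hence R(z) = (1 + 4/5z)/(1 − 1/5z).

Find x<0 with |R(x)|<1.
x=-0.79: |R|=0.3178
R=−1: 1+4/5x = −1+1/5x ⇒ -3/5x=2 ⇒ x=2/(-3/5)=-3.3333
Confirm numerically:
  x=-2.898: |R|=0.83464 <1
  x=-2.769: |R|=0.78208 <1
  x=-2.758: |R|=0.77752 <1
  x=-2.443: |R|=0.64114 <1
  x=-3.902: |R|=1.19164 >1
  x=-3.764: |R|=1.14742 >1
  x=-3.763: |R|=1.14710 >1
So |R|<1 on (-3.3333, 0).

(-3.3333,0); λ=-12 ⇒ h* = (10/3)/12 = 0.2778.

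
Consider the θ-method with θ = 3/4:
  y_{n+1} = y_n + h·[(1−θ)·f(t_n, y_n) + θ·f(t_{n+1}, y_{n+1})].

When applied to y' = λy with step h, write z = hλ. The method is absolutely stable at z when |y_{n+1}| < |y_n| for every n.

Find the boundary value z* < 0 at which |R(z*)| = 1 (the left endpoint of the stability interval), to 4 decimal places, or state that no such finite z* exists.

With y'=λy (z=hλ):
  y_{n+1} = y_n + z·[1/4·y_n + 3/4·y_{n+1}] ⇒ (1 − 3/4z)y_{n+1} = (1 + 1/4z)y_n
  Hence R(z) = (1 + 1/4z)/(1 − 3/4z).

Boundary: |R(x)|=1, x<0.
x=-0.91: |R|=0.4591
x=-2: |R|=0.2000
x=-10: |R|=0.1765
x=-100: |R|=0.3158
θ=3/4≥1/2 ⇒ |1+1/4x|<|1−3/4x| ∀x<0 ⇒ stable on all of ℝ⁻.

unbounded; (−∞, 0).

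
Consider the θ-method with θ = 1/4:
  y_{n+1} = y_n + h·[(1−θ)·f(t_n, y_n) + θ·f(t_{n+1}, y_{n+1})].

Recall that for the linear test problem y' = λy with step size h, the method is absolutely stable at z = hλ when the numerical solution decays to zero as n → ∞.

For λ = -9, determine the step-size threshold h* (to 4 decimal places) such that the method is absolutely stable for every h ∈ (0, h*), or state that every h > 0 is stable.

(-4.0000,0); λ=-9 ⇒ h* = (4)/9 = 0.4444.

With y'=λy (z=hλ):
  y_{n+1} = y_n + z·[3/4·y_n + 1/4·y_{n+1}] ⇒ (1 − 1/4z)y_{n+1} = (1 + 3/4z)y_n
  so R(z) = (1 + 3/4z)/(1 − 1/4z).

Solve |R(x)|<1 on ℝ⁻.
x=-1.14: |R|=0.1128
R=−1: 1+3/4x = −1+1/4x ⇒ -1/2x=2 ⇒ x=2/(-1/2)=-4.0000
Confirm numerically:
  x=-3.884: |R|=0.97057 <1
  x=-3.566: |R|=0.88528 <1
  x=-3.403: |R|=0.83871 <1
  x=-4.546: |R|=1.12778 >1
  x=-4.488: |R|=1.11499 >1
Interval (-4.0000, 0).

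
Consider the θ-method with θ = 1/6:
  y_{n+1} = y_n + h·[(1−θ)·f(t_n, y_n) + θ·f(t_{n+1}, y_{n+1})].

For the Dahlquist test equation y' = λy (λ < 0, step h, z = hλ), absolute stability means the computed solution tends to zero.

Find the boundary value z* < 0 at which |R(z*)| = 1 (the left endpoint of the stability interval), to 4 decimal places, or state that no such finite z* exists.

Test eqn y'=λy, z=hλ:
  y_{n+1} = y_n + z·[5/6·y_n + 1/6·y_{n+1}] ⇒ (1 − 1/6z)y_{n+1} = (1 + 5/6z)y_n
  so R(z) = (1 + 5/6z)/(1 − 1/6z).

Solve |R(x)|<1 on ℝ⁻.
x=-0.93: |R|=0.1948
R=−1: 1+5/6x = −1+1/6x ⇒ -2/3x=2 ⇒ x=2/(-2/3)=-3.0000
Confirm numerically:
  x=-2.820: |R|=0.91837 <1
  x=-2.612: |R|=0.81979 <1
  x=-2.262: |R|=0.64270 <1
  x=-1.897: |R|=0.44131 <1
  x=-3.512: |R|=1.21531 >1
  x=-3.320: |R|=1.13734 >1
  x=-3.272: |R|=1.11734 >1
So |R|<1 on (-3.0000, 0).

z* = -3.0000.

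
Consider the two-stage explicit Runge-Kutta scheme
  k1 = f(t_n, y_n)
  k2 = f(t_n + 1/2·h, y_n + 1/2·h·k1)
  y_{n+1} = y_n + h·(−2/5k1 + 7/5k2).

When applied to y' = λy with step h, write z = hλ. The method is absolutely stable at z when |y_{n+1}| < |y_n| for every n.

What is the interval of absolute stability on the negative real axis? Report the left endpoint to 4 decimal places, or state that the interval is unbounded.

z∈(-1.4286,0).

Test eqn y'=λy, z=hλ:
  k1=λy_n ⇒ h·k1=z·y_n;  k2=λ(1+1/2z)y_n ⇒ h·k2=z(1+1/2z)y_n
  y_{n+1}/y_n = 1 − 2/5z + 7/5z(1+1/2z) = 1 + z + 7/10z²
  Hence R(z) = 1 + z + 7/10z².

Need |R(x)|<1, x<0.
x=-0.35: |R|=0.7358
R=1: x+7/10x²=0 ⇒ x=−10/7=-1.4286; min R=1−1/(4·7/10)=0.6429>−1
Confirm numerically:
  x=-1.112: |R|=0.75358 <1
  x=-1.039: |R|=0.71666 <1
  x=-0.977: |R|=0.69117 <1
  x=-0.620: |R|=0.64908 <1
  x=-1.744: |R|=1.38508 >1
  x=-1.626: |R|=1.22471 >1
  x=-1.519: |R|=1.09615 >1
Interval (-1.4286, 0).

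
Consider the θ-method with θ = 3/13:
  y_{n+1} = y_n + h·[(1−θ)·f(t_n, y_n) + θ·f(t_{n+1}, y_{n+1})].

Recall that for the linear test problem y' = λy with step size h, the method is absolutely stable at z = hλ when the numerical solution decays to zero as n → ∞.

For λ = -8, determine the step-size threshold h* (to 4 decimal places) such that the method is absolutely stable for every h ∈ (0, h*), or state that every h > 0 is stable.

(-3.7143,0); λ=-8 ⇒ h* = (26/7)/8 = 0.4643.

Test eqn y'=λy, z=hλ:
  y_{n+1} = y_n + z·[10/13·y_n + 3/13·y_{n+1}] ⇒ (1 − 3/13z)y_{n+1} = (1 + 10/13z)y_n
  ⇒ R(z) = (1 + 10/13z)/(1 − 3/13z).

Need |R(x)|<1, x<0.
x=-1.21: |R|=0.0541
R=−1: 1+10/13x = −1+3/13x ⇒ -7/13x=2 ⇒ x=2/(-7/13)=-3.7143
Confirm numerically:
  x=-3.321: |R|=0.88011 <1
  x=-2.475: |R|=0.57528 <1
  x=-2.309: |R|=0.50635 <1
  x=-4.302: |R|=1.15880 >1
  x=-3.960: |R|=1.06913 >1
Stable set (-3.7143, 0).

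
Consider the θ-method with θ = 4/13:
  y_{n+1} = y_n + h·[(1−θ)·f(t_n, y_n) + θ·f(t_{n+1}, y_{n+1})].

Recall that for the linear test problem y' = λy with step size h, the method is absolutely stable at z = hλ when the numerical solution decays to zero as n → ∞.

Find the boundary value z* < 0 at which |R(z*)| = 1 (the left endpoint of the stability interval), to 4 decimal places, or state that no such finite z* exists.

left endpoint -5.2000.

With y'=λy (z=hλ):
  y_{n+1} = y_n + z·[9/13·y_n + 4/13·y_{n+1}] ⇒ (1 − 4/13z)y_{n+1} = (1 + 9/13z)y_n
  ⇒ R(z) = (1 + 9/13z)/(1 − 4/13z).

Boundary: |R(x)|=1, x<0.
x=-0.82: |R|=0.3452
R=−1: 1+9/13x = −1+4/13x ⇒ -5/13x=2 ⇒ x=2/(-5/13)=-5.2000
Confirm numerically:
  x=-3.910: |R|=0.77479 <1
  x=-3.887: |R|=0.77004 <1
  x=-3.623: |R|=0.71319 <1
  x=-2.642: |R|=0.45732 <1
  x=-5.737: |R|=1.07469 >1
  x=-5.306: |R|=1.01549 >1
So |R|<1 on (-5.2000, 0).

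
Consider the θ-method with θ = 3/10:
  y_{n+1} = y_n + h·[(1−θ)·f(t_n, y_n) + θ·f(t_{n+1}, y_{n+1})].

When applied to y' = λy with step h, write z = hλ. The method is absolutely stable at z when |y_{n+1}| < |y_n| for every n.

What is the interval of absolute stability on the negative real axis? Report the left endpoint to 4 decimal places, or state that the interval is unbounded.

Set f=λy, z=hλ:
  y_{n+1} = y_n + z·[7/10·y_n + 3/10·y_{n+1}] ⇒ (1 − 3/10z)y_{n+1} = (1 + 7/10z)y_n
  R(z) = (1 + 7/10z)/(1 − 3/10z).

Boundary: |R(x)|=1, x<0.
x=-1.41: |R|=0.0091
R=−1: 1+7/10x = −1+3/10x ⇒ -2/5x=2 ⇒ x=2/(-2/5)=-5.0000
Confirm numerically:
  x=-4.894: |R|=0.98282 <1
  x=-4.385: |R|=0.89376 <1
  x=-3.553: |R|=0.71983 <1
  x=-5.436: |R|=1.06629 >1
  x=-5.388: |R|=1.05932 >1
  x=-5.368: |R|=1.05639 >1
Interval (-5.0000, 0).

z∈(-5.0000,0).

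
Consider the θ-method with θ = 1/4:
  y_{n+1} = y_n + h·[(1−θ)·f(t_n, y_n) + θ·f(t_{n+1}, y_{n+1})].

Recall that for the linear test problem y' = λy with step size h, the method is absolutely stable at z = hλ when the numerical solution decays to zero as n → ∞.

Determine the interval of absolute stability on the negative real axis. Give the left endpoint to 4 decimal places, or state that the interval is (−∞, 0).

Set f=λy, z=hλ:
  y_{n+1} = y_n + z·[3/4·y_n + 1/4·y_{n+1}] ⇒ (1 − 1/4z)y_{n+1} = (1 + 3/4z)y_n
  Hence R(z) = (1 + 3/4z)/(1 − 1/4z).

Find x<0 with |R(x)|<1.
x=-0.83: |R|=0.3126
R=−1: 1+3/4x = −1+1/4x ⇒ -1/2x=2 ⇒ x=2/(-1/2)=-4.0000
Confirm numerically:
  x=-3.599: |R|=0.89446 <1
  x=-3.458: |R|=0.85465 <1
  x=-3.131: |R|=0.75628 <1
  x=-1.653: |R|=0.16964 <1
  x=-4.547: |R|=1.12800 >1
  x=-4.205: |R|=1.04997 >1
  x=-4.157: |R|=1.03849 >1
Stable set (-4.0000, 0).

z∈(-4.0000,0).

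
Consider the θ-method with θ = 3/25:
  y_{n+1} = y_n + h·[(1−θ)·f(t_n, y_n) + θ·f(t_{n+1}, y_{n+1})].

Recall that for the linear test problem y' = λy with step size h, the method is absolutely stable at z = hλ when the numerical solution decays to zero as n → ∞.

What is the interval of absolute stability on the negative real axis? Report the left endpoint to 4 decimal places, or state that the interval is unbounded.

z∈(-2.6316,0).

On y'=λy, z=hλ:
  y_{n+1} = y_n + z·[22/25·y_n + 3/25·y_{n+1}] ⇒ (1 − 3/25z)y_{n+1} = (1 + 22/25z)y_n
  Hence R(z) = (1 + 22/25z)/(1 − 3/25z).

Boundary: |R(x)|=1, x<0.
x=-1.66: |R|=0.3843
R=−1: 1+22/25x = −1+3/25x ⇒ -19/25x=2 ⇒ x=2/(-19/25)=-2.6316
Confirm numerically:
  x=-2.386: |R|=0.85490 <1
  x=-1.789: |R|=0.47282 <1
  x=-1.592: |R|=0.33665 <1
  x=-1.197: |R|=0.04666 <1
  x=-3.083: |R|=1.25043 >1
  x=-2.692: |R|=1.03471 >1
So |R|<1 on (-2.6316, 0).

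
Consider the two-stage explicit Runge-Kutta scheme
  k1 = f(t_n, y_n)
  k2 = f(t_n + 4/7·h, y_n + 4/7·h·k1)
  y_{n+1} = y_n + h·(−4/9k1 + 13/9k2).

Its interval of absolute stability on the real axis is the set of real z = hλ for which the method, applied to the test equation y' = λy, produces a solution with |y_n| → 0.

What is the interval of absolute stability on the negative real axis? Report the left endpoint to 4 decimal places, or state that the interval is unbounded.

Set f=λy, z=hλ:
  k1=λy_n ⇒ h·k1=z·y_n;  k2=λ(1+4/7z)y_n ⇒ h·k2=z(1+4/7z)y_n
  y_{n+1}/y_n = 1 − 4/9z + 13/9z(1+4/7z) = 1 + z + 52/63z²
  ⇒ R(z) = 1 + z + 52/63z².

Need |R(x)|<1, x<0.
x=-1.53: |R|=1.4022
R=1: x+52/63x²=0 ⇒ x=−63/52=-1.2115; min R=1−1/(4·52/63)=0.6971>−1
Confirm numerically:
  x=-1.124: |R|=0.91879 <1
  x=-0.796: |R|=0.72698 <1
  x=-0.732: |R|=0.71027 <1
  x=-0.681: |R|=0.70179 <1
  x=-1.798: |R|=1.87035 >1
  x=-1.786: |R|=1.84685 >1
  x=-1.322: |R|=1.12053 >1
Interval (-1.2115, 0).

z∈(-1.2115,0).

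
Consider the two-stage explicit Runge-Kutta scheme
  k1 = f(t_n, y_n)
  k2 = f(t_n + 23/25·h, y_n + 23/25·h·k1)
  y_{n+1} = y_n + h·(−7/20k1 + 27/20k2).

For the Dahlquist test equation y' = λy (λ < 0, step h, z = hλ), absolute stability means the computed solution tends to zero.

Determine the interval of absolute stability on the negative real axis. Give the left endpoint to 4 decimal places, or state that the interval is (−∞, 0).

z∈(-0.8052,0).

Set f=λy, z=hλ:
  k1=λy_n ⇒ h·k1=z·y_n;  k2=λ(1+23/25z)y_n ⇒ h·k2=z(1+23/25z)y_n
  y_{n+1}/y_n = 1 − 7/20z + 27/20z(1+23/25z) = 1 + z + 621/500z²
  so R(z) = 1 + z + 621/500z².

Need |R(x)|<1, x<0.
x=-1.46: |R|=2.1874
R=1: x+621/500x²=0 ⇒ x=−500/621=-0.8052; min R=1−1/(4·621/500)=0.7987>−1
Confirm numerically:
  x=-0.761: |R|=0.95827 <1
  x=-0.590: |R|=0.84234 <1
  x=-0.412: |R|=0.79882 <1
  x=-0.353: |R|=0.80176 <1
  x=-1.256: |R|=1.70330 >1
  x=-1.203: |R|=1.59443 >1
  x=-0.911: |R|=1.11976 >1
So |R|<1 on (-0.8052, 0).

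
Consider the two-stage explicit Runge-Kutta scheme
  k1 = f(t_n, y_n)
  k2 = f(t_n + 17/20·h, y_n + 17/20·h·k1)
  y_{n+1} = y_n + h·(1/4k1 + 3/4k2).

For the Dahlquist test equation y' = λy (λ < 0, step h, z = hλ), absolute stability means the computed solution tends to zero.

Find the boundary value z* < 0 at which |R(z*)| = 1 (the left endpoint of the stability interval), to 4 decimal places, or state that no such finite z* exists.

left endpoint -1.5686.

With y'=λy (z=hλ):
  k1=λy_n ⇒ h·k1=z·y_n;  k2=λ(1+17/20z)y_n ⇒ h·k2=z(1+17/20z)y_n
  y_{n+1}/y_n = 1 + 1/4z + 3/4z(1+17/20z) = 1 + z + 51/80z²
  so R(z) = 1 + z + 51/80z².

Need |R(x)|<1, x<0.
x=-1.65: |R|=1.0856
R=1: x+51/80x²=0 ⇒ x=−80/51=-1.5686; min R=1−1/(4·51/80)=0.6078>−1
Confirm numerically:
  x=-1.307: |R|=0.78201 <1
  x=-1.262: |R|=0.75331 <1
  x=-0.688: |R|=0.61376 <1
  x=-1.920: |R|=1.43008 >1
  x=-1.867: |R|=1.35513 >1
Interval (-1.5686, 0).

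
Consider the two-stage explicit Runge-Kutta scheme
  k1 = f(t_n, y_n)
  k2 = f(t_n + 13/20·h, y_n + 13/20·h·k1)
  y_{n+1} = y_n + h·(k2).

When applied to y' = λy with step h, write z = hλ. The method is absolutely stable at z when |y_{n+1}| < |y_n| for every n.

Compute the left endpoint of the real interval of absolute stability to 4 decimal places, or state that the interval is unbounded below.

On y'=λy, z=hλ:
  k1=λy_n ⇒ h·k1=z·y_n;  k2=λ(1+13/20z)y_n ⇒ h·k2=z(1+13/20z)y_n
  y_{n+1}/y_n = 1 + z(1+13/20z) = 1 + z + 13/20z²
  so R(z) = 1 + z + 13/20z².

Boundary: |R(x)|=1, x<0.
x=-1.6: |R|=1.0640
R=1: x+13/20x²=0 ⇒ x=−20/13=-1.5385; min R=1−1/(4·13/20)=0.6154>−1
Confirm numerically:
  x=-1.470: |R|=0.93458 <1
  x=-1.388: |R|=0.86425 <1
  x=-1.385: |R|=0.86185 <1
  x=-1.920: |R|=1.47616 >1
  x=-1.618: |R|=1.08365 >1
So |R|<1 on (-1.5385, 0).

z* = -1.5385.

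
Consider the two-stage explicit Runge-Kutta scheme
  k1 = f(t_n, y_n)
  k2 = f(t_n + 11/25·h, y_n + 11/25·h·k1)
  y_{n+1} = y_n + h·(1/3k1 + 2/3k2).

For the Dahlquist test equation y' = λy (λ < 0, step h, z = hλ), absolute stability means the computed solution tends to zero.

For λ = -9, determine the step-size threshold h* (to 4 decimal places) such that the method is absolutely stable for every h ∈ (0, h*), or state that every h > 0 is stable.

Set f=λy, z=hλ:
  k1=λy_n ⇒ h·k1=z·y_n;  k2=λ(1+11/25z)y_n ⇒ h·k2=z(1+11/25z)y_n
  y_{n+1}/y_n = 1 + 1/3z + 2/3z(1+11/25z) = 1 + z + 22/75z²
  ⇒ R(z) = 1 + z + 22/75z².

Solve |R(x)|<1 on ℝ⁻.
x=-1.13: |R|=0.2446
R=1: x+22/75x²=0 ⇒ x=−75/22=-3.4091; min R=1−1/(4·22/75)=0.1477>−1
Confirm numerically:
  x=-2.735: |R|=0.45920 <1
  x=-2.584: |R|=0.37460 <1
  x=-2.528: |R|=0.34663 <1
  x=-2.147: |R|=0.20515 <1
  x=-4.003: |R|=1.69738 >1
  x=-3.595: |R|=1.19605 >1
  x=-3.536: |R|=1.13163 >1
Stable set (-3.4091, 0).

(-3.4091,0); λ=-9 ⇒ h* = (75/22)/9 = 0.3788.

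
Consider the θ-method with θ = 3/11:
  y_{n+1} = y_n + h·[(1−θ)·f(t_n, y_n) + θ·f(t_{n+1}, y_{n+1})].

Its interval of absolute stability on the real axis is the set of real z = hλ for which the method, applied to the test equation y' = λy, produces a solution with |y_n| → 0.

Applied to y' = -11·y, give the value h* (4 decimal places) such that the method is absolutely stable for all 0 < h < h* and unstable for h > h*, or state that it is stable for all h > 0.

On y'=λy, z=hλ:
  y_{n+1} = y_n + z·[8/11·y_n + 3/11·y_{n+1}] ⇒ (1 − 3/11z)y_{n+1} = (1 + 8/11z)y_n
  Hence R(z) = (1 + 8/11z)/(1 − 3/11z).

Need |R(x)|<1, x<0.
x=-1.74: |R|=0.1800
R=−1: 1+8/11x = −1+3/11x ⇒ -5/11x=2 ⇒ x=2/(-5/11)=-4.4000
Confirm numerically:
  x=-3.542: |R|=0.80163 <1
  x=-2.936: |R|=0.63045 <1
  x=-2.669: |R|=0.54464 <1
  x=-2.339: |R|=0.42804 <1
  x=-4.831: |R|=1.08453 >1
  x=-4.456: |R|=1.01149 >1
  x=-4.422: |R|=1.00453 >1
So |R|<1 on (-4.4000, 0).

(-4.4000,0); λ=-11 ⇒ h* = (22/5)/11 = 0.4000.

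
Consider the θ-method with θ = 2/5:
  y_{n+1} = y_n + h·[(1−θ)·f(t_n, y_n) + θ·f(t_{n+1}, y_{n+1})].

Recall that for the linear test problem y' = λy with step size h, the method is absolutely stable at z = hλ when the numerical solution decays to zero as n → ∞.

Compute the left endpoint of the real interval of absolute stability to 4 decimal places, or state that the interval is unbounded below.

Set f=λy, z=hλ:
  y_{n+1} = y_n + z·[3/5·y_n + 2/5·y_{n+1}] ⇒ (1 − 2/5z)y_{n+1} = (1 + 3/5z)y_n
  Hence R(z) = (1 + 3/5z)/(1 − 2/5z).

Boundary: |R(x)|=1, x<0.
x=-1.56: |R|=0.0394
R=−1: 1+3/5x = −1+2/5x ⇒ -1/5x=2 ⇒ x=2/(-1/5)=-10.0000
Confirm numerically:
  x=-9.316: |R|=0.97106 <1
  x=-7.118: |R|=0.85018 <1
  x=-5.817: |R|=0.74853 <1
  x=-5.592: |R|=0.72763 <1
  x=-10.444: |R|=1.01715 >1
  x=-10.423: |R|=1.01637 >1
  x=-10.224: |R|=1.00880 >1
Stable set (-10.0000, 0).

z* = -10.0000.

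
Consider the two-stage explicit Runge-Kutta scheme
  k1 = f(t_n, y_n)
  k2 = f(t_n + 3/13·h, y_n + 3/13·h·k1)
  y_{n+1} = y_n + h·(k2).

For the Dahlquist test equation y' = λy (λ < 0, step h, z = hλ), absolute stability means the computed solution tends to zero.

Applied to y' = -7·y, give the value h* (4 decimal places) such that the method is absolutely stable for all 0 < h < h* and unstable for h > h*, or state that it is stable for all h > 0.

(-4.3333,0); λ=-7 ⇒ h* = (13/3)/7 = 0.6190.

With y'=λy (z=hλ):
  k1=λy_n ⇒ h·k1=z·y_n;  k2=λ(1+3/13z)y_n ⇒ h·k2=z(1+3/13z)y_n
  y_{n+1}/y_n = 1 + z(1+3/13z) = 1 + z + 3/13z²
  ⇒ R(z) = 1 + z + 3/13z².

Need |R(x)|<1, x<0.
x=-1.29: |R|=0.0940
R=1: x+3/13x²=0 ⇒ x=−13/3=-4.3333; min R=1−1/(4·3/13)=-0.0833>−1
Confirm numerically:
  x=-4.293: |R|=0.96004 <1
  x=-4.197: |R|=0.86796 <1
  x=-3.793: |R|=0.52704 <1
  x=-2.346: |R|=0.07591 <1
  x=-4.873: |R|=1.60688 >1
  x=-4.865: |R|=1.59690 >1
Interval (-4.3333, 0).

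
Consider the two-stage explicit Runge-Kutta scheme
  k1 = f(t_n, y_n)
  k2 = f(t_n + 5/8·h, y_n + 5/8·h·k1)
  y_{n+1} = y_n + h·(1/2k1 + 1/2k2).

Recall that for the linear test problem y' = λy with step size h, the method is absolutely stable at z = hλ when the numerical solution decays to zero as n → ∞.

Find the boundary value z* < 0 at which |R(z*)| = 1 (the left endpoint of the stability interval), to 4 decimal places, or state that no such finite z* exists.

With y'=λy (z=hλ):
  k1=λy_n ⇒ h·k1=z·y_n;  k2=λ(1+5/8z)y_n ⇒ h·k2=z(1+5/8z)y_n
  y_{n+1}/y_n = 1 + 1/2z + 1/2z(1+5/8z) = 1 + z + 5/16z²
  ⇒ R(z) = 1 + z + 5/16z².

Find x<0 with |R(x)|<1.
x=-1.23: |R|=0.2428
R=1: x+5/16x²=0 ⇒ x=−16/5=-3.2000; min R=1−1/(4·5/16)=0.2000>−1
Confirm numerically:
  x=-2.939: |R|=0.76029 <1
  x=-2.494: |R|=0.44976 <1
  x=-1.452: |R|=0.20685 <1
  x=-1.312: |R|=0.22592 <1
  x=-3.716: |R|=1.59921 >1
  x=-3.607: |R|=1.45877 >1
  x=-3.343: |R|=1.14939 >1
So |R|<1 on (-3.2000, 0).

z* = -3.2000.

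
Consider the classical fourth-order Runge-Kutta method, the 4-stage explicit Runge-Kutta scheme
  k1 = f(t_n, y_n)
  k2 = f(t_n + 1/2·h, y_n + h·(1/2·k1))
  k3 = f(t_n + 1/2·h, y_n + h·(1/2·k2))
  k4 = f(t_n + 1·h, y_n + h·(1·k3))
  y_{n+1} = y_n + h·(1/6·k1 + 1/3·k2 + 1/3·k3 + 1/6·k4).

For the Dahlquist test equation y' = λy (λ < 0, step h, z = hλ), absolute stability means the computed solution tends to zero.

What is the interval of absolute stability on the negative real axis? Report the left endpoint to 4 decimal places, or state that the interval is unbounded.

On y'=λy, z=hλ:
  order 4, 4-stage ⇒ R(z)=1+z+z^2/2+z^3/6+z^4/24
  (e.g. R(-1.48)=0.27481, |R|=0.27481)

Need |R(x)|<1, x<0.
x=-1.48: |R|=0.2748
|R(-2.93)|=1.2410 |R(-1.6)|=0.2704 |R(-0.76)|=0.4695
Bisect:
  x_lo=-3.6501 |R|=3.3025  x_hi=-0.2050 |R|=0.8146
  mid=-1.92758 |R|=0.31175 →hi
  mid=-2.78884 |R|=1.00537 →lo
  mid=-2.35821 |R|=0.52524 →hi
  mid=-2.57353 |R|=0.72493 →hi
  mid=-2.68119 |R|=0.85405 →hi
  mid=-2.73501 |R|=0.92680 →hi
  mid=-2.76193 |R|=0.96534 →hi
  mid=-2.77539 |R|=0.98517 →hi
  mid=-2.78212 |R|=0.99522 →hi
  ...
  [-2.78548,-2.78527] ⇒ x*=-2.7853
Stable set (-2.7853, 0).

(-2.7853, 0).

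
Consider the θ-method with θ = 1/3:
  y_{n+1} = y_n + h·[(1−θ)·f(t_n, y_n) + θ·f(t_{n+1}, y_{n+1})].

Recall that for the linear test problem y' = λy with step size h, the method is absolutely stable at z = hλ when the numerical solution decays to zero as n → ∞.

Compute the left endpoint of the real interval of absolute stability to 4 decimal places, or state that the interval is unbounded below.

z* = -6.0000.

On y'=λy, z=hλ:
  y_{n+1} = y_n + z·[2/3·y_n + 1/3·y_{n+1}] ⇒ (1 − 1/3z)y_{n+1} = (1 + 2/3z)y_n
  ⇒ R(z) = (1 + 2/3z)/(1 − 1/3z).

Find x<0 with |R(x)|<1.
x=-1.37: |R|=0.0595
R=−1: 1+2/3x = −1+1/3x ⇒ -1/3x=2 ⇒ x=2/(-1/3)=-6.0000
Confirm numerically:
  x=-5.311: |R|=0.91710 <1
  x=-3.999: |R|=0.71410 <1
  x=-3.372: |R|=0.58757 <1
  x=-3.315: |R|=0.57482 <1
  x=-6.586: |R|=1.06113 >1
  x=-6.235: |R|=1.02545 >1
Stable set (-6.0000, 0).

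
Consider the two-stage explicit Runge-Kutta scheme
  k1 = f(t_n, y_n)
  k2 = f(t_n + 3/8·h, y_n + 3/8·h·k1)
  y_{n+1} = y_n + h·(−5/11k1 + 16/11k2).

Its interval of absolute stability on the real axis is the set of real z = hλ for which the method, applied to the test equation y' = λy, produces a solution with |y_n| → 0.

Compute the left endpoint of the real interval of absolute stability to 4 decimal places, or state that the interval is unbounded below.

On y'=λy, z=hλ:
  k1=λy_n ⇒ h·k1=z·y_n;  k2=λ(1+3/8z)y_n ⇒ h·k2=z(1+3/8z)y_n
  y_{n+1}/y_n = 1 − 5/11z + 16/11z(1+3/8z) = 1 + z + 6/11z²
  ⇒ R(z) = 1 + z + 6/11z².

Boundary: |R(x)|=1, x<0.
x=-0.77: |R|=0.5534
R=1: x+6/11x²=0 ⇒ x=−11/6=-1.8333; min R=1−1/(4·6/11)=0.5417>−1
Confirm numerically:
  x=-1.728: |R|=0.90072 <1
  x=-1.727: |R|=0.89983 <1
  x=-1.479: |R|=0.71415 <1
  x=-2.173: |R|=1.40260 >1
  x=-2.012: |R|=1.19608 >1
  x=-1.894: |R|=1.06267 >1
Interval (-1.8333, 0).

left endpoint -1.8333.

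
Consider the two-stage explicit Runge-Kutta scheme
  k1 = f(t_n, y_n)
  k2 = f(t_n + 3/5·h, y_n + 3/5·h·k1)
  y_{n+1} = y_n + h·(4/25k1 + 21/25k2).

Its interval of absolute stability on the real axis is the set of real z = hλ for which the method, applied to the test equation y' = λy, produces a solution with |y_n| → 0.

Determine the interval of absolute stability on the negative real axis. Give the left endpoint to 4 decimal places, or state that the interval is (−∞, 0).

On y'=λy, z=hλ:
  k1=λy_n ⇒ h·k1=z·y_n;  k2=λ(1+3/5z)y_n ⇒ h·k2=z(1+3/5z)y_n
  y_{n+1}/y_n = 1 + 4/25z + 21/25z(1+3/5z) = 1 + z + 63/125z²
  so R(z) = 1 + z + 63/125z².

Boundary: |R(x)|=1, x<0.
x=-1.28: |R|=0.5458
R=1: x+63/125x²=0 ⇒ x=−125/63=-1.9841; min R=1−1/(4·63/125)=0.5040>−1
Confirm numerically:
  x=-1.213: |R|=0.52857 <1
  x=-1.152: |R|=0.51686 <1
  x=-0.955: |R|=0.50466 <1
  x=-2.332: |R|=1.40886 >1
  x=-2.225: |R|=1.27011 >1
Stable set (-1.9841, 0).

z∈(-1.9841,0).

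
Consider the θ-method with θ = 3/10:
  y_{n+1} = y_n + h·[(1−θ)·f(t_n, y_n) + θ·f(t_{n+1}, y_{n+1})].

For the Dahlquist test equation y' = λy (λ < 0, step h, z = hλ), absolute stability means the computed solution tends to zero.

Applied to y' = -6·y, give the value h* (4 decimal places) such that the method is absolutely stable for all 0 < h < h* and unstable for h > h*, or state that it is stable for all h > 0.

(-5.0000,0); λ=-6 ⇒ h* = (5)/6 = 0.8333.

Set f=λy, z=hλ:
  y_{n+1} = y_n + z·[7/10·y_n + 3/10·y_{n+1}] ⇒ (1 − 3/10z)y_{n+1} = (1 + 7/10z)y_n
  Hence R(z) = (1 + 7/10z)/(1 − 3/10z).

Solve |R(x)|<1 on ℝ⁻.
x=-1.01: |R|=0.2249
R=−1: 1+7/10x = −1+3/10x ⇒ -2/5x=2 ⇒ x=2/(-2/5)=-5.0000
Confirm numerically:
  x=-4.896: |R|=0.98315 <1
  x=-2.887: |R|=0.54708 <1
  x=-2.635: |R|=0.47166 <1
  x=-2.269: |R|=0.35003 <1
  x=-5.543: |R|=1.08157 >1
  x=-5.329: |R|=1.05064 >1
  x=-5.203: |R|=1.03171 >1
Stable set (-5.0000, 0).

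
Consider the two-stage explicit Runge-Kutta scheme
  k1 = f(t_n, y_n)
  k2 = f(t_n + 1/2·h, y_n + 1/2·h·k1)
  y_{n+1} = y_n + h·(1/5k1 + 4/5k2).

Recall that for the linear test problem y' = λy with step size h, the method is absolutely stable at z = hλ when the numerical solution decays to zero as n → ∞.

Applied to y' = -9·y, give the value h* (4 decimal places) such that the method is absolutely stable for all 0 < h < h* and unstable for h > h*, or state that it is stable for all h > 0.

Test eqn y'=λy, z=hλ:
  k1=λy_n ⇒ h·k1=z·y_n;  k2=λ(1+1/2z)y_n ⇒ h·k2=z(1+1/2z)y_n
  y_{n+1}/y_n = 1 + 1/5z + 4/5z(1+1/2z) = 1 + z + 2/5z²
  ⇒ R(z) = 1 + z + 2/5z².

Find x<0 with |R(x)|<1.
x=-1.72: |R|=0.4634
R=1: x+2/5x²=0 ⇒ x=−5/2=-2.5000; min R=1−1/(4·2/5)=0.3750>−1
Confirm numerically:
  x=-2.418: |R|=0.92069 <1
  x=-1.893: |R|=0.54038 <1
  x=-1.826: |R|=0.50771 <1
  x=-1.384: |R|=0.38218 <1
  x=-2.894: |R|=1.45609 >1
  x=-2.810: |R|=1.34844 >1
  x=-2.529: |R|=1.02934 >1
Stable set (-2.5000, 0).

(-2.5000,0); λ=-9 ⇒ h* = (5/2)/9 = 0.2778.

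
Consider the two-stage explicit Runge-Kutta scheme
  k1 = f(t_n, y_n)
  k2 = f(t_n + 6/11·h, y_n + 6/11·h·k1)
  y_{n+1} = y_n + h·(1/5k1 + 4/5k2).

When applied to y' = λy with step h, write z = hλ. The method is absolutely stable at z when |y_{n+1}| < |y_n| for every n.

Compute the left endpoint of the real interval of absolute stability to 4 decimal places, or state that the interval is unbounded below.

z* = -2.2917.

With y'=λy (z=hλ):
  k1=λy_n ⇒ h·k1=z·y_n;  k2=λ(1+6/11z)y_n ⇒ h·k2=z(1+6/11z)y_n
  y_{n+1}/y_n = 1 + 1/5z + 4/5z(1+6/11z) = 1 + z + 24/55z²
  R(z) = 1 + z + 24/55z².

Find x<0 with |R(x)|<1.
x=-1.25: |R|=0.4318
R=1: x+24/55x²=0 ⇒ x=−55/24=-2.2917; min R=1−1/(4·24/55)=0.4271>−1
Confirm numerically:
  x=-1.815: |R|=0.62248 <1
  x=-1.564: |R|=0.50339 <1
  x=-0.970: |R|=0.44057 <1
  x=-2.790: |R|=1.60670 >1
  x=-2.551: |R|=1.28868 >1
Interval (-2.2917, 0).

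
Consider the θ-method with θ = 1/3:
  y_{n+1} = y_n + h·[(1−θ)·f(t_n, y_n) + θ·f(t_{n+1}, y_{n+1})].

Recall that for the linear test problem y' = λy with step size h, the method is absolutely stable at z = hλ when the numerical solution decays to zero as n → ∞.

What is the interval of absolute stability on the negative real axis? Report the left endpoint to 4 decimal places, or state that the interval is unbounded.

(-6.0000, 0).

Test eqn y'=λy, z=hλ:
  y_{n+1} = y_n + z·[2/3·y_n + 1/3·y_{n+1}] ⇒ (1 − 1/3z)y_{n+1} = (1 + 2/3z)y_n
  so R(z) = (1 + 2/3z)/(1 − 1/3z).

Boundary: |R(x)|=1, x<0.
x=-0.82: |R|=0.3560
R=−1: 1+2/3x = −1+1/3x ⇒ -1/3x=2 ⇒ x=2/(-1/3)=-6.0000
Confirm numerically:
  x=-5.765: |R|=0.97319 <1
  x=-4.801: |R|=0.84630 <1
  x=-2.957: |R|=0.48917 <1
  x=-6.504: |R|=1.05303 >1
  x=-6.453: |R|=1.04792 >1
  x=-6.203: |R|=1.02206 >1
Interval (-6.0000, 0).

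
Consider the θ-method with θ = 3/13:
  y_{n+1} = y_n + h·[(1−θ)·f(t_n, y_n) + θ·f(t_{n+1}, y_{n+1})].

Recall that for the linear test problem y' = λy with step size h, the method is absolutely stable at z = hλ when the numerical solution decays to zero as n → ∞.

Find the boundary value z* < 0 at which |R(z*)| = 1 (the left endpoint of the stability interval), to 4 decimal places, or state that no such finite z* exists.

left endpoint -3.7143.

With y'=λy (z=hλ):
  y_{n+1} = y_n + z·[10/13·y_n + 3/13·y_{n+1}] ⇒ (1 − 3/13z)y_{n+1} = (1 + 10/13z)y_n
  ⇒ R(z) = (1 + 10/13z)/(1 − 3/13z).

Find x<0 with |R(x)|<1.
x=-0.96: |R|=0.2141
R=−1: 1+10/13x = −1+3/13x ⇒ -7/13x=2 ⇒ x=2/(-7/13)=-3.7143
Confirm numerically:
  x=-3.310: |R|=0.87658 <1
  x=-3.165: |R|=0.82907 <1
  x=-3.149: |R|=0.82372 <1
  x=-2.667: |R|=0.65092 <1
  x=-4.017: |R|=1.08459 >1
  x=-3.990: |R|=1.07729 >1
  x=-3.977: |R|=1.07376 >1
Interval (-3.7143, 0).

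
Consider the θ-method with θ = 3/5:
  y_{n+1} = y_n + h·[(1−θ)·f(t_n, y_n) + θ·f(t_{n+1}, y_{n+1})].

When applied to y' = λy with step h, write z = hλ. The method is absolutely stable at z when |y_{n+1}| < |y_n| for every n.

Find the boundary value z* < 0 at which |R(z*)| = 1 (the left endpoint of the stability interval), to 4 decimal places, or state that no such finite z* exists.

Test eqn y'=λy, z=hλ:
  y_{n+1} = y_n + z·[2/5·y_n + 3/5·y_{n+1}] ⇒ (1 − 3/5z)y_{n+1} = (1 + 2/5z)y_n
  Hence R(z) = (1 + 2/5z)/(1 − 3/5z).

Solve |R(x)|<1 on ℝ⁻.
x=-1.25: |R|=0.2857
x=-2: |R|=0.0909
x=-10: |R|=0.4286
x=-100: |R|=0.6393
θ=3/5≥1/2 ⇒ |1+2/5x|<|1−3/5x| ∀x<0 ⇒ stable on all of ℝ⁻.

unbounded; (−∞, 0).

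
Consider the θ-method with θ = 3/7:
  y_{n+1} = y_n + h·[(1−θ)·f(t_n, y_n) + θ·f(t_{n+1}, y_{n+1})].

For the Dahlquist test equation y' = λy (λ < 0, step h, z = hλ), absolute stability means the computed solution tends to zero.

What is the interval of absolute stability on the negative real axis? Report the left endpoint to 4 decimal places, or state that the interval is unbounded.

(-14.0000, 0).

Set f=λy, z=hλ:
  y_{n+1} = y_n + z·[4/7·y_n + 3/7·y_{n+1}] ⇒ (1 − 3/7z)y_{n+1} = (1 + 4/7z)y_n
  R(z) = (1 + 4/7z)/(1 − 3/7z).

Boundary: |R(x)|=1, x<0.
x=-0.74: |R|=0.4382
R=−1: 1+4/7x = −1+3/7x ⇒ -1/7x=2 ⇒ x=2/(-1/7)=-14.0000
Confirm numerically:
  x=-11.729: |R|=0.94617 <1
  x=-11.626: |R|=0.94331 <1
  x=-7.773: |R|=0.79462 <1
  x=-7.323: |R|=0.76951 <1
  x=-14.084: |R|=1.00171 >1
  x=-14.080: |R|=1.00162 >1
  x=-14.033: |R|=1.00067 >1
Interval (-14.0000, 0).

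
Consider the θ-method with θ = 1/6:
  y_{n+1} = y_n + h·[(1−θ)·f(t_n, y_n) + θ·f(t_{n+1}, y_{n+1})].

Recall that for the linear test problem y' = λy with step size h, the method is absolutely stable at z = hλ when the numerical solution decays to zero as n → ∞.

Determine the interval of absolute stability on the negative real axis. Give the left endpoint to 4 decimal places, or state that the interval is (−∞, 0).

On y'=λy, z=hλ:
  y_{n+1} = y_n + z·[5/6·y_n + 1/6·y_{n+1}] ⇒ (1 − 1/6z)y_{n+1} = (1 + 5/6z)y_n
  Hence R(z) = (1 + 5/6z)/(1 − 1/6z).

Solve |R(x)|<1 on ℝ⁻.
x=-1.27: |R|=0.0481
R=−1: 1+5/6x = −1+1/6x ⇒ -2/3x=2 ⇒ x=2/(-2/3)=-3.0000
Confirm numerically:
  x=-2.261: |R|=0.64217 <1
  x=-1.544: |R|=0.22800 <1
  x=-1.406: |R|=0.13908 <1
  x=-3.499: |R|=1.21013 >1
  x=-3.256: |R|=1.11063 >1
  x=-3.166: |R|=1.07244 >1
So |R|<1 on (-3.0000, 0).

z∈(-3.0000,0).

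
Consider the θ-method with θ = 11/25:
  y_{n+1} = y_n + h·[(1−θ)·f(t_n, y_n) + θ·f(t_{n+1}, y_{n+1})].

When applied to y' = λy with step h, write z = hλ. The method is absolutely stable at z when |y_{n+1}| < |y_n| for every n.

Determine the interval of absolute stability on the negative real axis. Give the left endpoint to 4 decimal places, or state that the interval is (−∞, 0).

z∈(-16.6667,0).

On y'=λy, z=hλ:
  y_{n+1} = y_n + z·[14/25·y_n + 11/25·y_{n+1}] ⇒ (1 − 11/25z)y_{n+1} = (1 + 14/25z)y_n
  so R(z) = (1 + 14/25z)/(1 − 11/25z).

Find x<0 with |R(x)|<1.
x=-1.16: |R|=0.2320
R=−1: 1+14/25x = −1+11/25x ⇒ -3/25x=2 ⇒ x=2/(-3/25)=-16.6667
Confirm numerically:
  x=-16.284: |R|=0.99438 <1
  x=-8.659: |R|=0.80022 <1
  x=-8.093: |R|=0.77442 <1
  x=-16.962: |R|=1.00419 >1
  x=-16.789: |R|=1.00175 >1
Stable set (-16.6667, 0).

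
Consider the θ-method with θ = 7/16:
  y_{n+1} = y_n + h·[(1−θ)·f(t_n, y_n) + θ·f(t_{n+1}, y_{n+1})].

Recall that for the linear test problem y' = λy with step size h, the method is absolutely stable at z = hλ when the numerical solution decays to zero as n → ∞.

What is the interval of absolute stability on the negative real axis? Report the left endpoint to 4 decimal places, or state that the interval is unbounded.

Test eqn y'=λy, z=hλ:
  y_{n+1} = y_n + z·[9/16·y_n + 7/16·y_{n+1}] ⇒ (1 − 7/16z)y_{n+1} = (1 + 9/16z)y_n
  Hence R(z) = (1 + 9/16z)/(1 − 7/16z).

Boundary: |R(x)|=1, x<0.
x=-0.97: |R|=0.3190
R=−1: 1+9/16x = −1+7/16x ⇒ -1/8x=2 ⇒ x=2/(-1/8)=-16.0000
Confirm numerically:
  x=-14.999: |R|=0.98345 <1
  x=-14.846: |R|=0.98075 <1
  x=-7.254: |R|=0.73806 <1
  x=-16.544: |R|=1.00825 >1
  x=-16.453: |R|=1.00691 >1
Stable set (-16.0000, 0).

z∈(-16.0000,0).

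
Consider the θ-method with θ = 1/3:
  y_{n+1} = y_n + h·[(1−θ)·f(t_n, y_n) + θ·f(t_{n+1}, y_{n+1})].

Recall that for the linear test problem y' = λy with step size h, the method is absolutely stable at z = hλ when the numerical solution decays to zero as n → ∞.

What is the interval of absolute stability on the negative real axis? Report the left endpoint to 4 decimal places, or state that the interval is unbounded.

(-6.0000, 0).

Set f=λy, z=hλ:
  y_{n+1} = y_n + z·[2/3·y_n + 1/3·y_{n+1}] ⇒ (1 − 1/3z)y_{n+1} = (1 + 2/3z)y_n
  ⇒ R(z) = (1 + 2/3z)/(1 − 1/3z).

Need |R(x)|<1, x<0.
x=-0.74: |R|=0.4064
R=−1: 1+2/3x = −1+1/3x ⇒ -1/3x=2 ⇒ x=2/(-1/3)=-6.0000
Confirm numerically:
  x=-4.629: |R|=0.82029 <1
  x=-4.144: |R|=0.74020 <1
  x=-4.013: |R|=0.71667 <1
  x=-3.141: |R|=0.53444 <1
  x=-6.535: |R|=1.05611 >1
  x=-6.102: |R|=1.01121 >1
  x=-6.061: |R|=1.00673 >1
Interval (-6.0000, 0).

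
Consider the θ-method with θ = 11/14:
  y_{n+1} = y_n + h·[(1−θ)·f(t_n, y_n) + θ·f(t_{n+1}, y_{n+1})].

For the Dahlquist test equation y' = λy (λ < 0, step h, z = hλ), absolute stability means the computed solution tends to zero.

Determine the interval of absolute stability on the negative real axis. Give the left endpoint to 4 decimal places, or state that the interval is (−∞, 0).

(−∞, 0) — no finite endpoint.

Test eqn y'=λy, z=hλ:
  y_{n+1} = y_n + z·[3/14·y_n + 11/14·y_{n+1}] ⇒ (1 − 11/14z)y_{n+1} = (1 + 3/14z)y_n
  ⇒ R(z) = (1 + 3/14z)/(1 − 11/14z).

Find x<0 with |R(x)|<1.
x=-0.75: |R|=0.5281
x=-2: |R|=0.2222
x=-10: |R|=0.1290
x=-100: |R|=0.2567
θ=11/14≥1/2 ⇒ |1+3/14x|<|1−11/14x| ∀x<0 ⇒ stable on all of ℝ⁻.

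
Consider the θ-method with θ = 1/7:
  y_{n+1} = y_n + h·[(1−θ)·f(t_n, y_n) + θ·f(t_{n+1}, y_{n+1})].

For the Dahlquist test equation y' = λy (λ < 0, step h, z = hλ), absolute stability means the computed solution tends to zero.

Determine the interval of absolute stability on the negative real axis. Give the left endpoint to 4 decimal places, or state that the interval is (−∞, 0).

(-2.8000, 0).

On y'=λy, z=hλ:
  y_{n+1} = y_n + z·[6/7·y_n + 1/7·y_{n+1}] ⇒ (1 − 1/7z)y_{n+1} = (1 + 6/7z)y_n
  so R(z) = (1 + 6/7z)/(1 − 1/7z).

Solve |R(x)|<1 on ℝ⁻.
x=-1: |R|=0.1250
R=−1: 1+6/7x = −1+1/7x ⇒ -5/7x=2 ⇒ x=2/(-5/7)=-2.8000
Confirm numerically:
  x=-2.268: |R|=0.71299 <1
  x=-2.252: |R|=0.70385 <1
  x=-2.047: |R|=0.58384 <1
  x=-1.912: |R|=0.50180 <1
  x=-3.116: |R|=1.15619 >1
  x=-2.970: |R|=1.08526 >1
Interval (-2.8000, 0).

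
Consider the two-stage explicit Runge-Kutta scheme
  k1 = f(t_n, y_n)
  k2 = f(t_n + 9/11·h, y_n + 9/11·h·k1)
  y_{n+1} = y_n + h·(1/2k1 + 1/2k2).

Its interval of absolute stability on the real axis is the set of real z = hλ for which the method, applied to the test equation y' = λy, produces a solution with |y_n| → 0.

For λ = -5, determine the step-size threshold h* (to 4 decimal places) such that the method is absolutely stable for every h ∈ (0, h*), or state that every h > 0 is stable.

(-2.4444,0); λ=-5 ⇒ h* = (22/9)/5 = 0.4889.

On y'=λy, z=hλ:
  k1=λy_n ⇒ h·k1=z·y_n;  k2=λ(1+9/11z)y_n ⇒ h·k2=z(1+9/11z)y_n
  y_{n+1}/y_n = 1 + 1/2z + 1/2z(1+9/11z) = 1 + z + 9/22z²
  ⇒ R(z) = 1 + z + 9/22z².

Need |R(x)|<1, x<0.
x=-0.52: |R|=0.5906
R=1: x+9/22x²=0 ⇒ x=−22/9=-2.4444; min R=1−1/(4·9/22)=0.3889>−1
Confirm numerically:
  x=-2.389: |R|=0.94581 <1
  x=-2.131: |R|=0.72675 <1
  x=-2.108: |R|=0.70986 <1
  x=-2.011: |R|=0.64341 <1
  x=-2.682: |R|=1.26064 >1
  x=-2.553: |R|=1.11338 >1
  x=-2.529: |R|=1.08748 >1
Stable set (-2.4444, 0).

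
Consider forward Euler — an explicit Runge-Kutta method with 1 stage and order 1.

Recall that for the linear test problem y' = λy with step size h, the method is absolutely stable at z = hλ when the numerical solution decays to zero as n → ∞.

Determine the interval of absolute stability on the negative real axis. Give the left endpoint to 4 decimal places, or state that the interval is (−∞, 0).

(-2.0000, 0).

Test eqn y'=λy, z=hλ:
  order 1, 1-stage ⇒ R(z)=1+z
  (e.g. R(-0.47)=0.53000, |R|=0.53000)

Boundary: |R(x)|=1, x<0.
x=-0.47: |R|=0.5300
|R(-1.64)|=0.6400 |R(-1.52)|=0.5200 |R(-1.44)|=0.4400
Bisect:
  x_lo=-2.8146 |R|=1.8146  x_hi=-0.3658 |R|=0.6342
  mid=-1.59020 |R|=0.59020 →hi
  mid=-2.20239 |R|=1.20239 →lo
  mid=-1.89630 |R|=0.89630 →hi
  mid=-2.04934 |R|=1.04934 →lo
  mid=-1.97282 |R|=0.97282 →hi
  mid=-2.01108 |R|=1.01108 →lo
  mid=-1.99195 |R|=0.99195 →hi
  mid=-2.00151 |R|=1.00151 →lo
  mid=-1.99673 |R|=0.99673 →hi
  mid=-1.99912 |R|=0.99912 →hi
  ...
  [-2.00002,-1.99987] ⇒ x*=-2.0000
Stable set (-2.0000, 0).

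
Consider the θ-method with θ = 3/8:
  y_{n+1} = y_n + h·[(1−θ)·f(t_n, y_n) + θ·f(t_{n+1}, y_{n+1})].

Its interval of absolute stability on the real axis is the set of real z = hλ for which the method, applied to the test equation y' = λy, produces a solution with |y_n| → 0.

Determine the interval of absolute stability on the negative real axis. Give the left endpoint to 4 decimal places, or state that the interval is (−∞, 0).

(-8.0000, 0).

On y'=λy, z=hλ:
  y_{n+1} = y_n + z·[5/8·y_n + 3/8·y_{n+1}] ⇒ (1 − 3/8z)y_{n+1} = (1 + 5/8z)y_n
  so R(z) = (1 + 5/8z)/(1 − 3/8z).

Solve |R(x)|<1 on ℝ⁻.
x=-1.28: |R|=0.1351
R=−1: 1+5/8x = −1+3/8x ⇒ -1/4x=2 ⇒ x=2/(-1/4)=-8.0000
Confirm numerically:
  x=-6.812: |R|=0.91644 <1
  x=-6.372: |R|=0.87992 <1
  x=-6.301: |R|=0.87369 <1
  x=-8.304: |R|=1.01847 >1
  x=-8.046: |R|=1.00286 >1
Interval (-8.0000, 0).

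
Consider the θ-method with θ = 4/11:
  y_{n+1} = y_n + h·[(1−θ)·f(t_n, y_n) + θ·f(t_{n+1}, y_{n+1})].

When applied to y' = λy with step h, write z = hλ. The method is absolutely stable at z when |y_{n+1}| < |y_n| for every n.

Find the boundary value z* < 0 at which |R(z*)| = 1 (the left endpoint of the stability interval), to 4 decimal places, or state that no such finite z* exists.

With y'=λy (z=hλ):
  y_{n+1} = y_n + z·[7/11·y_n + 4/11·y_{n+1}] ⇒ (1 − 4/11z)y_{n+1} = (1 + 7/11z)y_n
  so R(z) = (1 + 7/11z)/(1 − 4/11z).

Need |R(x)|<1, x<0.
x=-1.14: |R|=0.1941
R=−1: 1+7/11x = −1+4/11x ⇒ -3/11x=2 ⇒ x=2/(-3/11)=-7.3333
Confirm numerically:
  x=-5.513: |R|=0.83478 <1
  x=-4.673: |R|=0.73121 <1
  x=-3.117: |R|=0.46101 <1
  x=-7.699: |R|=1.02625 >1
  x=-7.575: |R|=1.01755 >1
  x=-7.409: |R|=1.00559 >1
Stable set (-7.3333, 0).

z* = -7.3333.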